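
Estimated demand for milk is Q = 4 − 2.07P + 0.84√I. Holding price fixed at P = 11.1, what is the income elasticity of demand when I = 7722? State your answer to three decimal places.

0.673

At P = 11.1, I = 7722: Q = 54.838.
Holding P constant, ∂Q/∂I = 0.84/(2√I) = 0.00477952.
η_I = (∂Q/∂I)·(I/Q) = 0.00477952 × (7722/54.838) = 0.673.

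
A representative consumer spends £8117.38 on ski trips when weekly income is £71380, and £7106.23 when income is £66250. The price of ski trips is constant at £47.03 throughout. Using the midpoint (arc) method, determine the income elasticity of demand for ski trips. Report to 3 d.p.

1.782

With a constant price, Q₁ = 8117.38/47.03 = 172.600 and Q₂ = 7106.23/47.03 = 151.100 (equivalently, work directly with expenditure since P cancels).
Midpoint %ΔQ = (7106.23 − 8117.38)/7611.81 = -0.13284; midpoint %ΔI = (66250 − 71380)/68815 = -0.07455.
η = -0.13284 / -0.07455 = 1.782.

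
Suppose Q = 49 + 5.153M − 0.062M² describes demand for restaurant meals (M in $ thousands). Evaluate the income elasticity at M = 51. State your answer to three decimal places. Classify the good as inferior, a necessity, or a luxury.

-0.397 (inferior good)

At M = 51: Q = 150.5410.
dQ/dM = 5.153 − 0.124M = -1.17100.
η = (dQ/dM)·(M/Q) = -1.17100 × (51/150.5410) = -0.397.
η < 0 ⇒ inferior good.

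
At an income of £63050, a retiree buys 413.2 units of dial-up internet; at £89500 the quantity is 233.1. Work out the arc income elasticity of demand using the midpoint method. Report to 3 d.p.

ΔQ = 233.1 − 413.2 = -180.1; midpoint Q̄ = (413.2 + 233.1)/2 = 323.15.
ΔI = 89500 − 63050 = 26450; midpoint Ī = (63050 + 89500)/2 = 76275.
η = (ΔQ/Q̄) ÷ (ΔI/Ī) = (-180.1/323.15) ÷ (26450/76275) = -1.607.

-1.607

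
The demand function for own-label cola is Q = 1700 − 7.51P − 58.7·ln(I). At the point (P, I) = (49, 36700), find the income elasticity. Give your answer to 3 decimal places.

-0.082

At P = 49, I = 36700: Q = 715.042.
Holding P constant, ∂Q/∂I = -58.7/I = -0.00159946.
η_I = (∂Q/∂I)·(I/Q) = -0.00159946 × (36700/715.042) = -0.082.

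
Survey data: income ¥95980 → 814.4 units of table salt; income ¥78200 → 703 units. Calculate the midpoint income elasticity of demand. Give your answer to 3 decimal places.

0.719

ΔQ = 703 − 814.4 = -111.4; midpoint Q̄ = (814.4 + 703)/2 = 758.7.
ΔI = 78200 − 95980 = -17780; midpoint Ī = (95980 + 78200)/2 = 87090.
η = (ΔQ/Q̄) ÷ (ΔI/Ī) = (-111.4/758.7) ÷ (-17780/87090) = 0.719.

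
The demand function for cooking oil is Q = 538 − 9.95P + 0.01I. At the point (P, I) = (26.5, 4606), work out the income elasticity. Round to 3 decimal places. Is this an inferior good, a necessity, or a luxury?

At P = 26.5, I = 4606: Q = 320.385.
Holding P constant, ∂Q/∂I = 0.01.
η_I = (∂Q/∂I)·(I/Q) = 0.01 × (4606/320.385) = 0.144.
Since 0 < η < 1, this is a necessity.

0.144 (necessity)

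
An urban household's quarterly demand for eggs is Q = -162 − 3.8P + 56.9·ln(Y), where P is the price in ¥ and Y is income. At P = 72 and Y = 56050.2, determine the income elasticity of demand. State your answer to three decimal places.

0.305

At P = 72, Y = 56050.2: Q = 186.545.
Holding P constant, ∂Q/∂Y = 56.9/Y = 0.00101516.
η_Y = (∂Q/∂Y)·(Y/Q) = 0.00101516 × (56050.2/186.545) = 0.305.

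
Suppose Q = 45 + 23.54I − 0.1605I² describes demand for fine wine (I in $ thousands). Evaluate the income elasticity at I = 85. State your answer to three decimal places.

At I = 85: Q = 886.2875.
dQ/dI = 23.54 − 0.321I = -3.74500.
η = (dQ/dI)·(I/Q) = -3.74500 × (85/886.2875) = -0.359.

-0.359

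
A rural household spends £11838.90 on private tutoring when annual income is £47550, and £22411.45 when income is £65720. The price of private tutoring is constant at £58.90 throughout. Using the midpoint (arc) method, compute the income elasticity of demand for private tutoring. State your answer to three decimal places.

1.924

With a constant price, Q₁ = 11838.90/58.90 = 201.000 and Q₂ = 22411.45/58.90 = 380.500 (equivalently, work directly with expenditure since P cancels).
Midpoint %ΔQ = (22411.45 − 11838.90)/17125.18 = 0.61737; midpoint %ΔI = (65720 − 47550)/56635 = 0.32083.
η = 0.61737 / 0.32083 = 1.924.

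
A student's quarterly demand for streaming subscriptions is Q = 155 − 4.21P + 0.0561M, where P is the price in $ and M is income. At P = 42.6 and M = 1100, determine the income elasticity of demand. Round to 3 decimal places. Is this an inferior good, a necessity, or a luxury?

At P = 42.6, M = 1100: Q = 37.364.
Holding P constant, ∂Q/∂M = 0.0561.
η_M = (∂Q/∂M)·(M/Q) = 0.0561 × (1100/37.364) = 1.652.
Since η > 1, this is a luxury.

1.652 (luxury)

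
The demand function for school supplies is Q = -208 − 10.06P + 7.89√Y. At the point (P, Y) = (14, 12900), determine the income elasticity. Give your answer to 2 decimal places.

At P = 14, Y = 12900: Q = 547.292.
Holding P constant, ∂Q/∂Y = 7.89/(2√Y) = 0.0347338.
η_Y = (∂Q/∂Y)·(Y/Q) = 0.0347338 × (12900/547.292) = 0.82.

0.82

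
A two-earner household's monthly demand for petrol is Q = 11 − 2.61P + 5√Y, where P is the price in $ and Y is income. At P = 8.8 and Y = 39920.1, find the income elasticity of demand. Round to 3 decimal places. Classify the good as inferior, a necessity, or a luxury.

0.506 (necessity)

At P = 8.8, Y = 39920.1: Q = 987.033.
Holding P constant, ∂Q/∂Y = 5/(2√Y) = 0.0125125.
η_Y = (∂Q/∂Y)·(Y/Q) = 0.0125125 × (39920.1/987.033) = 0.506.
Since 0 < η < 1, this is a necessity.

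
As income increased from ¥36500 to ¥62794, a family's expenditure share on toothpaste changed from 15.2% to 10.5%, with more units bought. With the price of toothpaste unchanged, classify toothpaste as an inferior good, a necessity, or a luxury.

Quantity rises but the budget share falls as income rises, so 0 < η < 1.

necessity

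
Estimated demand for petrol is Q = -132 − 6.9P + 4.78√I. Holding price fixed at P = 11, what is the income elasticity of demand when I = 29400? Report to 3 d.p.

At P = 11, I = 29400: Q = 611.699.
Holding P constant, ∂Q/∂I = 4.78/(2√I) = 0.0139388.
η_I = (∂Q/∂I)·(I/Q) = 0.0139388 × (29400/611.699) = 0.670.

0.670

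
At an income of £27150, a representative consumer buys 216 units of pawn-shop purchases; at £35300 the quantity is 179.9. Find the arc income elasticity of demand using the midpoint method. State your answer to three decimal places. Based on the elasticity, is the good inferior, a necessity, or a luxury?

-0.699 (inferior good)

ΔQ = 179.9 − 216 = -36.1; midpoint Q̄ = (216 + 179.9)/2 = 197.95.
ΔI = 35300 − 27150 = 8150; midpoint Ī = (27150 + 35300)/2 = 31225.
η = (ΔQ/Q̄) ÷ (ΔI/Ī) = (-36.1/197.95) ÷ (8150/31225) = -0.699.
η < 0 ⇒ inferior good.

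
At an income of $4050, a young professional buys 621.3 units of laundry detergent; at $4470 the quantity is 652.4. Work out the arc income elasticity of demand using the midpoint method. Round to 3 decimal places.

0.495

ΔQ = 652.4 − 621.3 = 31.1; midpoint Q̄ = (621.3 + 652.4)/2 = 636.85.
ΔI = 4470 − 4050 = 420; midpoint Ī = (4050 + 4470)/2 = 4260.
η = (ΔQ/Q̄) ÷ (ΔI/Ī) = (31.1/636.85) ÷ (420/4260) = 0.495.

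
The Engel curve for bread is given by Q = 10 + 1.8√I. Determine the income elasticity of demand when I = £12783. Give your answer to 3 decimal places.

At I = 12783: Q = 213.511.
dQ/dI = 1.8/(2√I) = 0.00796024 at this income.
η = (dQ/dI)·(I/Q) = 0.00796024 × (12783/213.511) = 0.477.

0.477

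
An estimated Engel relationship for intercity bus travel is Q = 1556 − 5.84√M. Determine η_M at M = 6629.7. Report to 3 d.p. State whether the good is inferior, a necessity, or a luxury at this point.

-0.220 (inferior good)

At M = 6629.7: Q = 1080.490.
dQ/dM = -5.84/(2√M) = -0.0358621 at this income.
η = (dQ/dM)·(M/Q) = -0.0358621 × (6629.7/1080.490) = -0.220.
Since η < 0, the good is an inferior good.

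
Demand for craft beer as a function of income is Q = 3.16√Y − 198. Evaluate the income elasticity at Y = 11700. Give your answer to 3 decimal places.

1.188

At Y = 11700: Q = 143.806.
dQ/dY = 3.16/(2√Y) = 0.0146071 at this income.
η = (dQ/dY)·(Y/Q) = 0.0146071 × (11700/143.806) = 1.188.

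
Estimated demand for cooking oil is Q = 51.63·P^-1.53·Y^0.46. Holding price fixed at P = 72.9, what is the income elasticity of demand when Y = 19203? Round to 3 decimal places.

0.460

For a multiplicative demand Q = A·P^α·Y^β, the income elasticity is β everywhere.
Here β = 0.46, so η = 0.460.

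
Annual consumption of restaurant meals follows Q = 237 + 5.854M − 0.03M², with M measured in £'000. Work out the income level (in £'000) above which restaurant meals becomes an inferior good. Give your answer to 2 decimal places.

97.57

dQ/dM = 5.854 − 0.06M.
The good is inferior where dQ/dM < 0. Setting dQ/dM = 0 gives M = 5.854 / 0.06 = 97.57.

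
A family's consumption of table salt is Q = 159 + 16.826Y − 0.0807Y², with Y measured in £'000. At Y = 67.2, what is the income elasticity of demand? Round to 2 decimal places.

At Y = 67.2: Q = 925.2789.
dQ/dY = 16.826 − 0.1614Y = 5.97992.
η = (dQ/dY)·(Y/Q) = 5.97992 × (67.2/925.2789) = 0.43.

0.43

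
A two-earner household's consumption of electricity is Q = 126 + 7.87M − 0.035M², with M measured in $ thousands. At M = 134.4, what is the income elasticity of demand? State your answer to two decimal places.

-0.37

At M = 134.4: Q = 551.5104.
dQ/dM = 7.87 − 0.07M = -1.53800.
η = (dQ/dM)·(M/Q) = -1.53800 × (134.4/551.5104) = -0.37.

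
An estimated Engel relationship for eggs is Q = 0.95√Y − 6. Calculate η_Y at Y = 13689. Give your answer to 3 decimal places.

0.529

At Y = 13689: Q = 105.150.
dQ/dY = 0.95/(2√Y) = 0.00405983 at this income.
η = (dQ/dY)·(Y/Q) = 0.00405983 × (13689/105.150) = 0.529.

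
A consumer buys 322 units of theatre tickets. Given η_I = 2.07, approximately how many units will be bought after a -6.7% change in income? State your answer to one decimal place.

%ΔQ ≈ η × %ΔI = 2.07 × (-6.7%) = -13.869%.
New Q ≈ 322 × (1 − 0.13869) = 277.3.

277.3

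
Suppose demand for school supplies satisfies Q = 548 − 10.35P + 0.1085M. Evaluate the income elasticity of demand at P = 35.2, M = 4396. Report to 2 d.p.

At P = 35.2, M = 4396: Q = 660.646.
Holding P constant, ∂Q/∂M = 0.1085.
η_M = (∂Q/∂M)·(M/Q) = 0.1085 × (4396/660.646) = 0.72.

0.72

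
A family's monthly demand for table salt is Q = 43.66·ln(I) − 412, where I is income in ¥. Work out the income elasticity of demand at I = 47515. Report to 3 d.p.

At I = 47515: Q = 58.166.
dQ/dI = 43.66/I = 0.000918868 at this income.
η = (dQ/dI)·(I/Q) = 0.000918868 × (47515/58.166) = 0.751.

0.751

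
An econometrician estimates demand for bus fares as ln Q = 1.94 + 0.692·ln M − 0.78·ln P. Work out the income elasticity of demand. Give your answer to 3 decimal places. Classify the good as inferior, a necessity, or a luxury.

In a log-linear demand, the coefficient on ln M is the income elasticity.
So η = 0.692.
0 < η < 1 ⇒ necessity.

0.692 (necessity)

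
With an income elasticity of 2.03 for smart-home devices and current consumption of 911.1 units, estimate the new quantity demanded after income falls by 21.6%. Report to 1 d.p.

511.6

%ΔQ ≈ η × %ΔI = 2.03 × (-21.6%) = -43.848%.
New Q ≈ 911.1 × (1 − 0.43848) = 511.6.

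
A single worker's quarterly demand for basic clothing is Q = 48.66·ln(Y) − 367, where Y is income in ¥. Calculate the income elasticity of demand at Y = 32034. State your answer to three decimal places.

0.353

At Y = 32034: Q = 137.826.
dQ/dY = 48.66/Y = 0.00151901 at this income.
η = (dQ/dY)·(Y/Q) = 0.00151901 × (32034/137.826) = 0.353.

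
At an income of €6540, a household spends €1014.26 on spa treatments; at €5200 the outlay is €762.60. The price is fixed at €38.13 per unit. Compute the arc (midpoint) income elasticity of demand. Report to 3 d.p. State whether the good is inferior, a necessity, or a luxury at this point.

With a constant price, Q₁ = 1014.26/38.13 = 26.600 and Q₂ = 762.60/38.13 = 20.000 (equivalently, work directly with expenditure since P cancels).
Midpoint %ΔQ = (762.60 − 1014.26)/888.43 = -0.28326; midpoint %ΔI = (5200 − 6540)/5870 = -0.22828.
η = -0.28326 / -0.22828 = 1.241.
η > 1 ⇒ luxury.

1.241 (luxury)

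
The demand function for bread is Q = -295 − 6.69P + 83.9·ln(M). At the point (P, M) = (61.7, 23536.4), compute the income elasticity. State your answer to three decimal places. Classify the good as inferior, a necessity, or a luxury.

0.613 (necessity)

At P = 61.7, M = 23536.4: Q = 136.790.
Holding P constant, ∂Q/∂M = 83.9/M = 0.00356469.
η_M = (∂Q/∂M)·(M/Q) = 0.00356469 × (23536.4/136.790) = 0.613.
Since 0 < η < 1, this is a necessity.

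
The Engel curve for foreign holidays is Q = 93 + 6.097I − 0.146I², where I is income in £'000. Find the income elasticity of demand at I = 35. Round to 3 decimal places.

At I = 35: Q = 127.5450.
dQ/dI = 6.097 − 0.292I = -4.12300.
η = (dQ/dI)·(I/Q) = -4.12300 × (35/127.5450) = -1.131.

-1.131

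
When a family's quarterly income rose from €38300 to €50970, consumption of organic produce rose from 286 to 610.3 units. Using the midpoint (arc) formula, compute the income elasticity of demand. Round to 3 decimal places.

2.549

ΔQ = 610.3 − 286 = 324.3; midpoint Q̄ = (286 + 610.3)/2 = 448.15.
ΔI = 50970 − 38300 = 12670; midpoint Ī = (38300 + 50970)/2 = 44635.
η = (ΔQ/Q̄) ÷ (ΔI/Ī) = (324.3/448.15) ÷ (12670/44635) = 2.549.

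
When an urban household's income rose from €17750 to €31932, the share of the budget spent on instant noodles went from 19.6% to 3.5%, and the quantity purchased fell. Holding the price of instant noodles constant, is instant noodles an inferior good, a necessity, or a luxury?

Quantity demanded falls as income rises, so η < 0.

inferior good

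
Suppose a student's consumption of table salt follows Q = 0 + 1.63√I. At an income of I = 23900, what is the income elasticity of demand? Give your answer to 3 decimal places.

At I = 23900: Q = 251.992.
dQ/dI = 1.63/(2√I) = 0.0052718 at this income.
η = (dQ/dI)·(I/Q) = 0.0052718 × (23900/251.992) = 0.500.

0.500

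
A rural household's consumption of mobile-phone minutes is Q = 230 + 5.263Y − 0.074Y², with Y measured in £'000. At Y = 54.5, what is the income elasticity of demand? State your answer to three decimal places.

-0.514

At Y = 54.5: Q = 297.0350.
dQ/dY = 5.263 − 0.148Y = -2.80300.
η = (dQ/dY)·(Y/Q) = -2.80300 × (54.5/297.0350) = -0.514.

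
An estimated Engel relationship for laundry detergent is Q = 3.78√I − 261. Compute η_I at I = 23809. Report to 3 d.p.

At I = 23809: Q = 322.260.
dQ/dI = 3.78/(2√I) = 0.0122487 at this income.
η = (dQ/dI)·(I/Q) = 0.0122487 × (23809/322.260) = 0.905.

0.905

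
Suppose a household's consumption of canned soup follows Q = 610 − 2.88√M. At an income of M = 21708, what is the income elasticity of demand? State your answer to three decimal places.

At M = 21708: Q = 185.671.
dQ/dM = -2.88/(2√M) = -0.00977356 at this income.
η = (dQ/dM)·(M/Q) = -0.00977356 × (21708/185.671) = -1.143.

-1.143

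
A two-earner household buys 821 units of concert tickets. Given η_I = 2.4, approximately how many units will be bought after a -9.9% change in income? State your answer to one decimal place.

%ΔQ ≈ η × %ΔI = 2.4 × (-9.9%) = -23.76%.
New Q ≈ 821 × (1 − 0.2376) = 625.9.

625.9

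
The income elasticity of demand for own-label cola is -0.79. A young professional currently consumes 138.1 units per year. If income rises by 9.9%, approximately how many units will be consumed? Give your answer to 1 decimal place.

%ΔQ ≈ η × %ΔI = -0.79 × 9.9% = -7.821%.
New Q ≈ 138.1 × (1 − 0.07821) = 127.3.

127.3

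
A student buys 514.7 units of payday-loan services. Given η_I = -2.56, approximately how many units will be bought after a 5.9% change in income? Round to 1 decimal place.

437.0

%ΔQ ≈ η × %ΔI = -2.56 × 5.9% = -15.104%.
New Q ≈ 514.7 × (1 − 0.15104) = 437.0.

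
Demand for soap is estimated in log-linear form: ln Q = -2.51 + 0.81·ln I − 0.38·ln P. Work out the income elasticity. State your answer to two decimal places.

0.81

In a log-linear demand, the coefficient on ln I is the income elasticity.
So η = 0.81.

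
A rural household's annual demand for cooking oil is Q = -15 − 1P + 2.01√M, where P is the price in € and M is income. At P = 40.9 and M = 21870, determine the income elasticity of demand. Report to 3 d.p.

0.616

At P = 40.9, M = 21870: Q = 241.349.
Holding P constant, ∂Q/∂M = 2.01/(2√M) = 0.00679582.
η_M = (∂Q/∂M)·(M/Q) = 0.00679582 × (21870/241.349) = 0.616.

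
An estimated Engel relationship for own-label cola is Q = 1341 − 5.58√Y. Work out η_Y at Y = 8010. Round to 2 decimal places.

-0.30

At Y = 8010: Q = 841.598.
dQ/dY = -5.58/(2√Y) = -0.0311737 at this income.
η = (dQ/dY)·(Y/Q) = -0.0311737 × (8010/841.598) = -0.30.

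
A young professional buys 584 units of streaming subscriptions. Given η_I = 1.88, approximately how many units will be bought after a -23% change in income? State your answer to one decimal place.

331.5

%ΔQ ≈ η × %ΔI = 1.88 × (-23%) = -43.24%.
New Q ≈ 584 × (1 − 0.4324) = 331.5.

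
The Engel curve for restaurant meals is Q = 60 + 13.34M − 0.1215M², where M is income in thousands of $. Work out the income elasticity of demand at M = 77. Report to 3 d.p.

At M = 77: Q = 366.8065.
dQ/dM = 13.34 − 0.243M = -5.37100.
η = (dQ/dM)·(M/Q) = -5.37100 × (77/366.8065) = -1.127.

-1.127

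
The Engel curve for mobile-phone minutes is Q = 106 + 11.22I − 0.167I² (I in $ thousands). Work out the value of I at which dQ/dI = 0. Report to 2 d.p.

dQ/dI = 11.22 − 0.334I.
The good is inferior where dQ/dI < 0. Setting dQ/dI = 0 gives I = 11.22 / 0.334 = 33.59.

33.59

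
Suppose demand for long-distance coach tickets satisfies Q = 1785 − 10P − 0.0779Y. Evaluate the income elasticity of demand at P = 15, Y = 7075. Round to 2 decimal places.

-0.51

At P = 15, Y = 7075: Q = 1083.858.
Holding P constant, ∂Q/∂Y = −0.0779.
η_Y = (∂Q/∂Y)·(Y/Q) = -0.0779 × (7075/1083.858) = -0.51.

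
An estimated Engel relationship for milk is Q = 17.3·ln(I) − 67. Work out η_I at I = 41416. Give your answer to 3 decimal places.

0.148

At I = 41416: Q = 116.924.
dQ/dI = 17.3/I = 0.000417713 at this income.
η = (dQ/dI)·(I/Q) = 0.000417713 × (41416/116.924) = 0.148.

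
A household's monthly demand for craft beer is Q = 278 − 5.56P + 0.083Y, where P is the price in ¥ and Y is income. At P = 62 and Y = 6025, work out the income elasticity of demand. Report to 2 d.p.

At P = 62, Y = 6025: Q = 433.355.
Holding P constant, ∂Q/∂Y = 0.083.
η_Y = (∂Q/∂Y)·(Y/Q) = 0.083 × (6025/433.355) = 1.15.

1.15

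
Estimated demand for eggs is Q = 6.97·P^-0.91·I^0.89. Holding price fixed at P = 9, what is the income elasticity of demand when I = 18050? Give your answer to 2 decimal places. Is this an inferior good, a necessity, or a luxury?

For a multiplicative demand Q = A·P^α·I^β, the income elasticity is β everywhere.
Here β = 0.89, so η = 0.89.
Since 0 < η < 1, this is a necessity.

0.89 (necessity)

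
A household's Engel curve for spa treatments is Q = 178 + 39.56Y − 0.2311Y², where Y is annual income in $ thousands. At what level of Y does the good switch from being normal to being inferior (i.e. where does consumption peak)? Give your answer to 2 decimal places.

85.59

dQ/dY = 39.56 − 0.4622Y.
The good is inferior where dQ/dY < 0. Setting dQ/dY = 0 gives Y = 39.56 / 0.4622 = 85.59.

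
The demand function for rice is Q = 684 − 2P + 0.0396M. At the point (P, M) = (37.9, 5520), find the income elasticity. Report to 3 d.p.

At P = 37.9, M = 5520: Q = 826.792.
Holding P constant, ∂Q/∂M = 0.0396.
η_M = (∂Q/∂M)·(M/Q) = 0.0396 × (5520/826.792) = 0.264.

0.264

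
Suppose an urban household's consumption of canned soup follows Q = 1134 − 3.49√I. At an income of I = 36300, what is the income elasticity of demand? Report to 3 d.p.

At I = 36300: Q = 469.066.
dQ/dI = -3.49/(2√I) = -0.00915887 at this income.
η = (dQ/dI)·(I/Q) = -0.00915887 × (36300/469.066) = -0.709.

-0.709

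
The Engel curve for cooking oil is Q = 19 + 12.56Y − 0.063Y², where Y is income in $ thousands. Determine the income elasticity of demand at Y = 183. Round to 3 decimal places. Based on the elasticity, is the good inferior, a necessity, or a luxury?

At Y = 183: Q = 207.6730.
dQ/dY = 12.56 − 0.126Y = -10.49800.
η = (dQ/dY)·(Y/Q) = -10.49800 × (183/207.6730) = -9.251.
η < 0 ⇒ inferior good.

-9.251 (inferior good)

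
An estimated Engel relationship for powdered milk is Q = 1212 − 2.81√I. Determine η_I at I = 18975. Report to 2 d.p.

-0.23

At I = 18975: Q = 824.923.
dQ/dI = -2.81/(2√I) = -0.0101997 at this income.
η = (dQ/dI)·(I/Q) = -0.0101997 × (18975/824.923) = -0.23.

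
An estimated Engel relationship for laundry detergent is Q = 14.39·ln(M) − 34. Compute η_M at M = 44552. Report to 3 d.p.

At M = 44552: Q = 120.036.
dQ/dM = 14.39/M = 0.000322993 at this income.
η = (dQ/dM)·(M/Q) = 0.000322993 × (44552/120.036) = 0.120.

0.120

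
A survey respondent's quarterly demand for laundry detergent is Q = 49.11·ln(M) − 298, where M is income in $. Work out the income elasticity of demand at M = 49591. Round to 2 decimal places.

At M = 49591: Q = 232.956.
dQ/dM = 49.11/M = 0.000990301 at this income.
η = (dQ/dM)·(M/Q) = 0.000990301 × (49591/232.956) = 0.21.

0.21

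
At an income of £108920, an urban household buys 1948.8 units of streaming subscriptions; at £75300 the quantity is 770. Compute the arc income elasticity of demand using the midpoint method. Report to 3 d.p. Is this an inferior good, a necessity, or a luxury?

2.376 (luxury)

ΔQ = 770 − 1948.8 = -1178.8; midpoint Q̄ = (1948.8 + 770)/2 = 1359.4.
ΔI = 75300 − 108920 = -33620; midpoint Ī = (108920 + 75300)/2 = 92110.
η = (ΔQ/Q̄) ÷ (ΔI/Ī) = (-1178.8/1359.4) ÷ (-33620/92110) = 2.376.
η > 1 ⇒ luxury.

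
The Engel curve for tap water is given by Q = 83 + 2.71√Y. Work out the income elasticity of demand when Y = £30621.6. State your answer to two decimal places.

0.43

At Y = 30621.6: Q = 557.224.
dQ/dY = 2.71/(2√Y) = 0.00774329 at this income.
η = (dQ/dY)·(Y/Q) = 0.00774329 × (30621.6/557.224) = 0.43.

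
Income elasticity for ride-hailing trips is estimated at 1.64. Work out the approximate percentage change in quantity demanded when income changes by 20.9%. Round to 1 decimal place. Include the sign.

34.3%

%ΔQ ≈ η × %ΔI = 1.64 × 20.9% = 34.3%.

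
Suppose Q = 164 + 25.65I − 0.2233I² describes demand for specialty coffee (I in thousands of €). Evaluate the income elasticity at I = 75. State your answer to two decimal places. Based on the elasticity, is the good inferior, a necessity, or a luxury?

At I = 75: Q = 831.6875.
dQ/dI = 25.65 − 0.4466I = -7.84500.
η = (dQ/dI)·(I/Q) = -7.84500 × (75/831.6875) = -0.71.
η < 0 ⇒ inferior good.

-0.71 (inferior good)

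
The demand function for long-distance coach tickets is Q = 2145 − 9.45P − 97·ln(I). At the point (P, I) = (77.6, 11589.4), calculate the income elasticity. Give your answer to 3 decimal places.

-0.192

At P = 77.6, I = 11589.4: Q = 503.969.
Holding P constant, ∂Q/∂I = -97/I = -0.00836972.
η_I = (∂Q/∂I)·(I/Q) = -0.00836972 × (11589.4/503.969) = -0.192.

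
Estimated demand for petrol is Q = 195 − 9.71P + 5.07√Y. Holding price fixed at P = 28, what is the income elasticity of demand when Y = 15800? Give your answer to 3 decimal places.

0.569

At P = 28, Y = 15800: Q = 560.409.
Holding P constant, ∂Q/∂Y = 5.07/(2√Y) = 0.0201674.
η_Y = (∂Q/∂Y)·(Y/Q) = 0.0201674 × (15800/560.409) = 0.569.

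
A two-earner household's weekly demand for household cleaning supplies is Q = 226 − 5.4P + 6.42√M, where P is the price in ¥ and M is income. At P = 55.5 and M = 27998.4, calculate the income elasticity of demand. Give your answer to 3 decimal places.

0.537

At P = 55.5, M = 27998.4: Q = 1000.541.
Holding P constant, ∂Q/∂M = 6.42/(2√M) = 0.019184.
η_M = (∂Q/∂M)·(M/Q) = 0.019184 × (27998.4/1000.541) = 0.537.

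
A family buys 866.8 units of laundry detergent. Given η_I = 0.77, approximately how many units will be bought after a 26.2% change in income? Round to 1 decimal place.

1041.7

%ΔQ ≈ η × %ΔI = 0.77 × 26.2% = 20.174%.
New Q ≈ 866.8 × (1 + 0.20174) = 1041.7.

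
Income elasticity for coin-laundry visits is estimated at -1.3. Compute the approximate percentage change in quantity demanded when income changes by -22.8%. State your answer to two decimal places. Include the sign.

%ΔQ ≈ η × %ΔI = -1.3 × (-22.8%) = 29.64%.

29.64%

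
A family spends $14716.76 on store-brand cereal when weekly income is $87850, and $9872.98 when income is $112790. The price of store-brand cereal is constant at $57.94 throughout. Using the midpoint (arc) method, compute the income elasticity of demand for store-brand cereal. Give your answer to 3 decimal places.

-1.585

With a constant price, Q₁ = 14716.76/57.94 = 254.000 and Q₂ = 9872.98/57.94 = 170.400 (equivalently, work directly with expenditure since P cancels).
Midpoint %ΔQ = (9872.98 − 14716.76)/12294.87 = -0.39397; midpoint %ΔI = (112790 − 87850)/100320 = 0.24860.
η = -0.39397 / 0.24860 = -1.585.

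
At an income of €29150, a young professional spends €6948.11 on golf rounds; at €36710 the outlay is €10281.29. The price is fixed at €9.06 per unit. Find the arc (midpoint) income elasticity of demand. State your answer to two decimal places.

1.69

With a constant price, Q₁ = 6948.11/9.06 = 766.900 and Q₂ = 10281.29/9.06 = 1134.800 (equivalently, work directly with expenditure since P cancels).
Midpoint %ΔQ = (10281.29 − 6948.11)/8614.70 = 0.38692; midpoint %ΔI = (36710 − 29150)/32930 = 0.22958.
η = 0.38692 / 0.22958 = 1.69.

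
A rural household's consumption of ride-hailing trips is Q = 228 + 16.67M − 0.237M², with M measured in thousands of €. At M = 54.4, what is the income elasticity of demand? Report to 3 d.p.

At M = 54.4: Q = 433.4797.
dQ/dM = 16.67 − 0.474M = -9.11560.
η = (dQ/dM)·(M/Q) = -9.11560 × (54.4/433.4797) = -1.144.

-1.144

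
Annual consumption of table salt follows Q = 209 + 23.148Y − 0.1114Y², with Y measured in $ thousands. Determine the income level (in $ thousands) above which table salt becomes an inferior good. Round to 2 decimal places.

dQ/dY = 23.148 − 0.2228Y.
The good is inferior where dQ/dY < 0. Setting dQ/dY = 0 gives Y = 23.148 / 0.2228 = 103.90.

103.90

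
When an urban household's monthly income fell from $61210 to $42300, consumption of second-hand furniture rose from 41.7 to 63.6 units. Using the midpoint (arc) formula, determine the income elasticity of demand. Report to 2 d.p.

ΔQ = 63.6 − 41.7 = 21.9; midpoint Q̄ = (41.7 + 63.6)/2 = 52.65.
ΔI = 42300 − 61210 = -18910; midpoint Ī = (61210 + 42300)/2 = 51755.
η = (ΔQ/Q̄) ÷ (ΔI/Ī) = (21.9/52.65) ÷ (-18910/51755) = -1.14.

-1.14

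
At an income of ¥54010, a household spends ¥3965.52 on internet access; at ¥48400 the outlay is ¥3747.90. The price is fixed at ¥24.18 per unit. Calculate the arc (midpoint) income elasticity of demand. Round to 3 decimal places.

With a constant price, Q₁ = 3965.52/24.18 = 164.000 and Q₂ = 3747.90/24.18 = 155.000 (equivalently, work directly with expenditure since P cancels).
Midpoint %ΔQ = (3747.90 − 3965.52)/3856.71 = -0.05643; midpoint %ΔI = (48400 − 54010)/51205 = -0.10956.
η = -0.05643 / -0.10956 = 0.515.

0.515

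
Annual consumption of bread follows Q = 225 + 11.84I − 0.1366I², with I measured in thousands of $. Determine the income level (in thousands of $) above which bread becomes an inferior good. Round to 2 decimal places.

dQ/dI = 11.84 − 0.2732I.
The good is inferior where dQ/dI < 0. Setting dQ/dI = 0 gives I = 11.84 / 0.2732 = 43.34.

43.34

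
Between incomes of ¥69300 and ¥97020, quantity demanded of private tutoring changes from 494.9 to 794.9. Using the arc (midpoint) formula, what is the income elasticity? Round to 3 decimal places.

1.396

ΔQ = 794.9 − 494.9 = 300; midpoint Q̄ = (494.9 + 794.9)/2 = 644.9.
ΔI = 97020 − 69300 = 27720; midpoint Ī = (69300 + 97020)/2 = 83160.
η = (ΔQ/Q̄) ÷ (ΔI/Ī) = (300/644.9) ÷ (27720/83160) = 1.396.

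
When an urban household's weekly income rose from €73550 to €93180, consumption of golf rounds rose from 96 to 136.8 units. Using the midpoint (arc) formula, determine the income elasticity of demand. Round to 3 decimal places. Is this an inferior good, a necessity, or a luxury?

1.489 (luxury)

ΔQ = 136.8 − 96 = 40.8; midpoint Q̄ = (96 + 136.8)/2 = 116.4.
ΔI = 93180 − 73550 = 19630; midpoint Ī = (73550 + 93180)/2 = 83365.
η = (ΔQ/Q̄) ÷ (ΔI/Ī) = (40.8/116.4) ÷ (19630/83365) = 1.489.
η > 1 ⇒ luxury.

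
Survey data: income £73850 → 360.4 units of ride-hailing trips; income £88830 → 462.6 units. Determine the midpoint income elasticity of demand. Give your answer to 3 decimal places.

1.349

ΔQ = 462.6 − 360.4 = 102.2; midpoint Q̄ = (360.4 + 462.6)/2 = 411.5.
ΔI = 88830 − 73850 = 14980; midpoint Ī = (73850 + 88830)/2 = 81340.
η = (ΔQ/Q̄) ÷ (ΔI/Ī) = (102.2/411.5) ÷ (14980/81340) = 1.349.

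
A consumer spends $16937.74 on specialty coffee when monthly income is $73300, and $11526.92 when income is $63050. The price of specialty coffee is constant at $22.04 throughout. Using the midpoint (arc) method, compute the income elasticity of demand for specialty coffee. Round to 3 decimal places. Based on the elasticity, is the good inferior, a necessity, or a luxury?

2.529 (luxury)

With a constant price, Q₁ = 16937.74/22.04 = 768.500 and Q₂ = 11526.92/22.04 = 523.000 (equivalently, work directly with expenditure since P cancels).
Midpoint %ΔQ = (11526.92 − 16937.74)/14232.33 = -0.38018; midpoint %ΔI = (63050 − 73300)/68175 = -0.15035.
η = -0.38018 / -0.15035 = 2.529.
η > 1 ⇒ luxury.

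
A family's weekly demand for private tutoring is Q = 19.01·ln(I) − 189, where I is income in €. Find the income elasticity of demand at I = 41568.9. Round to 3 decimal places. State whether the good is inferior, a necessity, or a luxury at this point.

At I = 41568.9: Q = 13.173.
dQ/dI = 19.01/I = 0.000457313 at this income.
η = (dQ/dI)·(I/Q) = 0.000457313 × (41568.9/13.173) = 1.443.
Since η > 1, the good is a luxury.

1.443 (luxury)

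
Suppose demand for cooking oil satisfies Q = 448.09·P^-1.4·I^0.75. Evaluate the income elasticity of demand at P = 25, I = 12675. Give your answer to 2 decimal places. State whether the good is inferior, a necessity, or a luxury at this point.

0.75 (necessity)

For a multiplicative demand Q = A·P^α·I^β, the income elasticity is β everywhere.
Here β = 0.75, so η = 0.75.
Since 0 < η < 1, this is a necessity.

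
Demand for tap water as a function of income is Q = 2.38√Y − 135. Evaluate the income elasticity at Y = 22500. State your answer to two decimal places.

At Y = 22500: Q = 222.000.
dQ/dY = 2.38/(2√Y) = 0.00793333 at this income.
η = (dQ/dY)·(Y/Q) = 0.00793333 × (22500/222.000) = 0.80.

0.80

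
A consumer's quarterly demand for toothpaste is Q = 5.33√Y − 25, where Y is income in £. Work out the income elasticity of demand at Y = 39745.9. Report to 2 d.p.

At Y = 39745.9: Q = 1037.609.
dQ/dY = 5.33/(2√Y) = 0.0133675 at this income.
η = (dQ/dY)·(Y/Q) = 0.0133675 × (39745.9/1037.609) = 0.51.

0.51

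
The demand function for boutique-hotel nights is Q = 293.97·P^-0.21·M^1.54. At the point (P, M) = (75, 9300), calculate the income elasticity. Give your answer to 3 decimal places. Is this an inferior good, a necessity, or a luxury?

For a multiplicative demand Q = A·P^α·M^β, the income elasticity is β everywhere.
Here β = 1.54, so η = 1.540.
Since η > 1, this is a luxury.

1.540 (luxury)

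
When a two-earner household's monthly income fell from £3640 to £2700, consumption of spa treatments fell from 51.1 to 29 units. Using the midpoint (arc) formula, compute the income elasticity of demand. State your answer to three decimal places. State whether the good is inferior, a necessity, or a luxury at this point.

ΔQ = 29 − 51.1 = -22.1; midpoint Q̄ = (51.1 + 29)/2 = 40.05.
ΔI = 2700 − 3640 = -940; midpoint Ī = (3640 + 2700)/2 = 3170.
η = (ΔQ/Q̄) ÷ (ΔI/Ī) = (-22.1/40.05) ÷ (-940/3170) = 1.861.
η > 1 ⇒ luxury.

1.861 (luxury)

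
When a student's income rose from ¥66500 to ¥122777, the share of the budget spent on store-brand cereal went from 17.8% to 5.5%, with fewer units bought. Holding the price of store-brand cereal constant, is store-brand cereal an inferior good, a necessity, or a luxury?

inferior good

Quantity demanded falls as income rises, so η < 0.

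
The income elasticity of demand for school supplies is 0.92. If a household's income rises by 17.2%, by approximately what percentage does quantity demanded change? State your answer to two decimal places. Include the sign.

15.82%

%ΔQ ≈ η × %ΔI = 0.92 × 17.2% = 15.82%.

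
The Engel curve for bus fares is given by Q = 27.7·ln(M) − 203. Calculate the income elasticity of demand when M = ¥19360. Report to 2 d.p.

At M = 19360: Q = 70.426.
dQ/dM = 27.7/M = 0.00143079 at this income.
η = (dQ/dM)·(M/Q) = 0.00143079 × (19360/70.426) = 0.39.

0.39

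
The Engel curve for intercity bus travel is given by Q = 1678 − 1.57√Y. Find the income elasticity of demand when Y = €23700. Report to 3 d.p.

At Y = 23700: Q = 1436.302.
dQ/dY = -1.57/(2√Y) = -0.00509912 at this income.
η = (dQ/dY)·(Y/Q) = -0.00509912 × (23700/1436.302) = -0.084.

-0.084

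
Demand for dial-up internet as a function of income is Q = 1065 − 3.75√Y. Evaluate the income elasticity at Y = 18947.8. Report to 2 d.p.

At Y = 18947.8: Q = 548.809.
dQ/dY = -3.75/(2√Y) = -0.0136214 at this income.
η = (dQ/dY)·(Y/Q) = -0.0136214 × (18947.8/548.809) = -0.47.

-0.47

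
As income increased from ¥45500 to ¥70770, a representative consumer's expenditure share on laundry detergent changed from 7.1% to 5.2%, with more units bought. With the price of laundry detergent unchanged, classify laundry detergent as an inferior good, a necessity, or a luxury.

necessity

Quantity rises but the budget share falls as income rises, so 0 < η < 1.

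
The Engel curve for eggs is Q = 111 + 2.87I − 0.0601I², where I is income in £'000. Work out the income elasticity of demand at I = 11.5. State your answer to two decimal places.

0.13

At I = 11.5: Q = 136.0568.
dQ/dI = 2.87 − 0.1202I = 1.48770.
η = (dQ/dI)·(I/Q) = 1.48770 × (11.5/136.0568) = 0.13.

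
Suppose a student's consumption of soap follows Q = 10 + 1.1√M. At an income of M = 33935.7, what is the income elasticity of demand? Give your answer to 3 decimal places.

0.476

At M = 33935.7: Q = 212.638.
dQ/dM = 1.1/(2√M) = 0.00298562 at this income.
η = (dQ/dM)·(M/Q) = 0.00298562 × (33935.7/212.638) = 0.476.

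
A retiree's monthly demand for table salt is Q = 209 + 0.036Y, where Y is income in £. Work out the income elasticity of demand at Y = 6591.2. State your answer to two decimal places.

0.53

At Y = 6591.2: Q = 446.283.
dQ/dY = 0.036.
η = (dQ/dY)·(Y/Q) = 0.036 × (6591.2/446.283) = 0.53.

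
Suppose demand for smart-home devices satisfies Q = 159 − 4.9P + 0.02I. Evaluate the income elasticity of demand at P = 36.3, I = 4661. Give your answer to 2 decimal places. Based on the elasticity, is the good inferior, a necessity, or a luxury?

At P = 36.3, I = 4661: Q = 74.350.
Holding P constant, ∂Q/∂I = 0.02.
η_I = (∂Q/∂I)·(I/Q) = 0.02 × (4661/74.350) = 1.25.
Since η > 1, this is a luxury.

1.25 (luxury)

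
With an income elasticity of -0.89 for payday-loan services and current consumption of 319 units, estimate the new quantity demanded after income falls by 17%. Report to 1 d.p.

367.3

%ΔQ ≈ η × %ΔI = -0.89 × (-17%) = 15.13%.
New Q ≈ 319 × (1 + 0.1513) = 367.3.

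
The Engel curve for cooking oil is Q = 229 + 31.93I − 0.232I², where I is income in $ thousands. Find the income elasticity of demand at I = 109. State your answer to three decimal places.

At I = 109: Q = 952.9780.
dQ/dI = 31.93 − 0.464I = -18.64600.
η = (dQ/dI)·(I/Q) = -18.64600 × (109/952.9780) = -2.133.

-2.133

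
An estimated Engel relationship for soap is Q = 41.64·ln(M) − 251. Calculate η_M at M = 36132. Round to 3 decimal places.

At M = 36132: Q = 186.009.
dQ/dM = 41.64/M = 0.00115244 at this income.
η = (dQ/dM)·(M/Q) = 0.00115244 × (36132/186.009) = 0.224.

0.224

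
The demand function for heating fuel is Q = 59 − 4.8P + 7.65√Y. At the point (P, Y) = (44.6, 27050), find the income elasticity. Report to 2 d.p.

0.57

At P = 44.6, Y = 27050: Q = 1103.107.
Holding P constant, ∂Q/∂Y = 7.65/(2√Y) = 0.0232567.
η_Y = (∂Q/∂Y)·(Y/Q) = 0.0232567 × (27050/1103.107) = 0.57.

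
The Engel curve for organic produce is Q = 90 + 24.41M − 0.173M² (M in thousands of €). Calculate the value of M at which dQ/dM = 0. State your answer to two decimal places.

70.55

dQ/dM = 24.41 − 0.346M.
The good is inferior where dQ/dM < 0. Setting dQ/dM = 0 gives M = 24.41 / 0.346 = 70.55.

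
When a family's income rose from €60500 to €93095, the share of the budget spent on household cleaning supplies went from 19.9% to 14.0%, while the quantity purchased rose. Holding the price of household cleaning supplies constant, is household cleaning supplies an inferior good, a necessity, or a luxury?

necessity

Quantity rises but the budget share falls as income rises, so 0 < η < 1.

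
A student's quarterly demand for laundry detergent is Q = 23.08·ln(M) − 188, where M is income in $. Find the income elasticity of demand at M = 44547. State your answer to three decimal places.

At M = 44547: Q = 59.055.
dQ/dM = 23.08/M = 0.000518104 at this income.
η = (dQ/dM)·(M/Q) = 0.000518104 × (44547/59.055) = 0.391.

0.391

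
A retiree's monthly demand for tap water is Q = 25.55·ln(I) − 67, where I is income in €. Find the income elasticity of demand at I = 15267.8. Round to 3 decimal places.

0.143

At I = 15267.8: Q = 179.136.
dQ/dI = 25.55/I = 0.00167346 at this income.
η = (dQ/dI)·(I/Q) = 0.00167346 × (15267.8/179.136) = 0.143.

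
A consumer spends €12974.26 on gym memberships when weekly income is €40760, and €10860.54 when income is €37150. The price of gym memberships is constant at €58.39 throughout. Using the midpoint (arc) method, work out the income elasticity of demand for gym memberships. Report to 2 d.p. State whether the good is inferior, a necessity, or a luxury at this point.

With a constant price, Q₁ = 12974.26/58.39 = 222.200 and Q₂ = 10860.54/58.39 = 186.000 (equivalently, work directly with expenditure since P cancels).
Midpoint %ΔQ = (10860.54 − 12974.26)/11917.40 = -0.17736; midpoint %ΔI = (37150 − 40760)/38955 = -0.09267.
η = -0.17736 / -0.09267 = 1.91.
η > 1 ⇒ luxury.

1.91 (luxury)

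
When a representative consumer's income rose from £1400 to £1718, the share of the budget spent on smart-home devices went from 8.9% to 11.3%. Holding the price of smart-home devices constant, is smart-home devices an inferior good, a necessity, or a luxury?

The budget share rises as income rises, so η > 1.

luxury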